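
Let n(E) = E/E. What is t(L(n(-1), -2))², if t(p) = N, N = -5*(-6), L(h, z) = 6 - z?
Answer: 900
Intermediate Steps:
n(E) = 1
N = 30
t(p) = 30
t(L(n(-1), -2))² = 30² = 900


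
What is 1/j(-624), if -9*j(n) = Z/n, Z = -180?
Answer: -156/5 ≈ -31.200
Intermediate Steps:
j(n) = 20/n (j(n) = -(-20)/n = 20/n)
1/j(-624) = 1/(20/(-624)) = 1/(20*(-1/624)) = 1/(-5/156) = -156/5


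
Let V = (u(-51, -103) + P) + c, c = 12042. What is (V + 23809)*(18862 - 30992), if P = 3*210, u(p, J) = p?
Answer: -441895900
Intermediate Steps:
P = 630
V = 12621 (V = (-51 + 630) + 12042 = 579 + 12042 = 12621)
(V + 23809)*(18862 - 30992) = (12621 + 23809)*(18862 - 30992) = 36430*(-12130) = -441895900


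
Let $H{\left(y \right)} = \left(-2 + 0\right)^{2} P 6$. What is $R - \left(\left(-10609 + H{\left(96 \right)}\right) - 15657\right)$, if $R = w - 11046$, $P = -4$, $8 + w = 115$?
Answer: $15423$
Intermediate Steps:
$w = 107$ ($w = -8 + 115 = 107$)
$H{\left(y \right)} = -96$ ($H{\left(y \right)} = \left(-2 + 0\right)^{2} \left(-4\right) 6 = \left(-2\right)^{2} \left(-4\right) 6 = 4 \left(-4\right) 6 = \left(-16\right) 6 = -96$)
$R = -10939$ ($R = 107 - 11046 = -10939$)
$R - \left(\left(-10609 + H{\left(96 \right)}\right) - 15657\right) = -10939 - \left(\left(-10609 - 96\right) - 15657\right) = -10939 - \left(-10705 - 15657\right) = -10939 - -26362 = -10939 + 26362 = 15423$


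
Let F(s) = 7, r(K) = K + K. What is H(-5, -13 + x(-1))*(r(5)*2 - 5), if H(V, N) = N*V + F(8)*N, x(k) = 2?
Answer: -330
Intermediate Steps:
r(K) = 2*K
H(V, N) = 7*N + N*V (H(V, N) = N*V + 7*N = 7*N + N*V)
H(-5, -13 + x(-1))*(r(5)*2 - 5) = ((-13 + 2)*(7 - 5))*((2*5)*2 - 5) = (-11*2)*(10*2 - 5) = -22*(20 - 5) = -22*15 = -330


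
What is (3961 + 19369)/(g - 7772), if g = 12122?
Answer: 2333/435 ≈ 5.3632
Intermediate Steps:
(3961 + 19369)/(g - 7772) = (3961 + 19369)/(12122 - 7772) = 23330/4350 = 23330*(1/4350) = 2333/435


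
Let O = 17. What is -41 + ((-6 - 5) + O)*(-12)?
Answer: -113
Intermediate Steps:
-41 + ((-6 - 5) + O)*(-12) = -41 + ((-6 - 5) + 17)*(-12) = -41 + (-11 + 17)*(-12) = -41 + 6*(-12) = -41 - 72 = -113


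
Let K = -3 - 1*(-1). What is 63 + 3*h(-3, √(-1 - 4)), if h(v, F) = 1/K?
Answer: 123/2 ≈ 61.500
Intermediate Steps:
K = -2 (K = -3 + 1 = -2)
h(v, F) = -½ (h(v, F) = 1/(-2) = -½)
63 + 3*h(-3, √(-1 - 4)) = 63 + 3*(-½) = 63 - 3/2 = 123/2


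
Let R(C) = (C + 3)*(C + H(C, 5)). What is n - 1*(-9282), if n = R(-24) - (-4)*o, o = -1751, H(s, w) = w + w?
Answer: 2572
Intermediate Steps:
H(s, w) = 2*w
R(C) = (3 + C)*(10 + C) (R(C) = (C + 3)*(C + 2*5) = (3 + C)*(C + 10) = (3 + C)*(10 + C))
n = -6710 (n = (30 + (-24)² + 13*(-24)) - (-4)*(-1751) = (30 + 576 - 312) - 1*7004 = 294 - 7004 = -6710)
n - 1*(-9282) = -6710 - 1*(-9282) = -6710 + 9282 = 2572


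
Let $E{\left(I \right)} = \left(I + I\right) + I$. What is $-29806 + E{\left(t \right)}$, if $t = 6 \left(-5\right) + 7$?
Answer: $-29875$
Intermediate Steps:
$t = -23$ ($t = -30 + 7 = -23$)
$E{\left(I \right)} = 3 I$ ($E{\left(I \right)} = 2 I + I = 3 I$)
$-29806 + E{\left(t \right)} = -29806 + 3 \left(-23\right) = -29806 - 69 = -29875$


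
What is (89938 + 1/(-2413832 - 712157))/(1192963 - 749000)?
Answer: 281145198681/1387823454407 ≈ 0.20258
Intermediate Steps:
(89938 + 1/(-2413832 - 712157))/(1192963 - 749000) = (89938 + 1/(-3125989))/443963 = (89938 - 1/3125989)*(1/443963) = (281145198681/3125989)*(1/443963) = 281145198681/1387823454407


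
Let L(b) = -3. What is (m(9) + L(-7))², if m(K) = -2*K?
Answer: 441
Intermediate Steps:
(m(9) + L(-7))² = (-2*9 - 3)² = (-18 - 3)² = (-21)² = 441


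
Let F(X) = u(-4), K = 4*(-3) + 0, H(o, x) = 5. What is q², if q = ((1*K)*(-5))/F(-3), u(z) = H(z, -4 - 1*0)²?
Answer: 144/25 ≈ 5.7600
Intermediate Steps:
K = -12 (K = -12 + 0 = -12)
u(z) = 25 (u(z) = 5² = 25)
F(X) = 25
q = 12/5 (q = ((1*(-12))*(-5))/25 = -12*(-5)*(1/25) = 60*(1/25) = 12/5 ≈ 2.4000)
q² = (12/5)² = 144/25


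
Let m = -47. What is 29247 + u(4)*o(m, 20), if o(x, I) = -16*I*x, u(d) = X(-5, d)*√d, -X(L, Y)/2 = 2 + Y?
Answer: -331713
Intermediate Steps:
X(L, Y) = -4 - 2*Y (X(L, Y) = -2*(2 + Y) = -4 - 2*Y)
u(d) = √d*(-4 - 2*d) (u(d) = (-4 - 2*d)*√d = √d*(-4 - 2*d))
o(x, I) = -16*I*x
29247 + u(4)*o(m, 20) = 29247 + (2*√4*(-2 - 1*4))*(-16*20*(-47)) = 29247 + (2*2*(-2 - 4))*15040 = 29247 + (2*2*(-6))*15040 = 29247 - 24*15040 = 29247 - 360960 = -331713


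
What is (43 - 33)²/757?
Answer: 100/757 ≈ 0.13210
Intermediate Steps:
(43 - 33)²/757 = 10²*(1/757) = 100*(1/757) = 100/757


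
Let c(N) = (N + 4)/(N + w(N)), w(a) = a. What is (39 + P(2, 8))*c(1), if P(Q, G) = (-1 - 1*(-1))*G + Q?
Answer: 205/2 ≈ 102.50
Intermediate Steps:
P(Q, G) = Q (P(Q, G) = (-1 + 1)*G + Q = 0*G + Q = 0 + Q = Q)
c(N) = (4 + N)/(2*N) (c(N) = (N + 4)/(N + N) = (4 + N)/((2*N)) = (4 + N)*(1/(2*N)) = (4 + N)/(2*N))
(39 + P(2, 8))*c(1) = (39 + 2)*((½)*(4 + 1)/1) = 41*((½)*1*5) = 41*(5/2) = 205/2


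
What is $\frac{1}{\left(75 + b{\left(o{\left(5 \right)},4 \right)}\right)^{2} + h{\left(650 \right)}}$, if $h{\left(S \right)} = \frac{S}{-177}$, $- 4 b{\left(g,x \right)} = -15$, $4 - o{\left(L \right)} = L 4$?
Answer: $\frac{2832}{17552425} \approx 0.00016135$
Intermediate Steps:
$o{\left(L \right)} = 4 - 4 L$ ($o{\left(L \right)} = 4 - L 4 = 4 - 4 L$)
$b{\left(g,x \right)} = \frac{15}{4}$ ($b{\left(g,x \right)} = \left(- \frac{1}{4}\right) \left(-15\right) = \frac{15}{4}$)
$h{\left(S \right)} = - \frac{S}{177}$ ($h{\left(S \right)} = S \left(- \frac{1}{177}\right) = - \frac{S}{177}$)
$\frac{1}{\left(75 + b{\left(o{\left(5 \right)},4 \right)}\right)^{2} + h{\left(650 \right)}} = \frac{1}{\left(75 + \frac{15}{4}\right)^{2} - \frac{650}{177}} = \frac{1}{\left(\frac{315}{4}\right)^{2} - \frac{650}{177}} = \frac{1}{\frac{99225}{16} - \frac{650}{177}} = \frac{1}{\frac{17552425}{2832}} = \frac{2832}{17552425}$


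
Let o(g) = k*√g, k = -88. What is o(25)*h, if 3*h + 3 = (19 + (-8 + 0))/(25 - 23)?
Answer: -1100/3 ≈ -366.67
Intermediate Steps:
h = ⅚ (h = -1 + ((19 + (-8 + 0))/(25 - 23))/3 = -1 + ((19 - 8)/2)/3 = -1 + (11*(½))/3 = -1 + (⅓)*(11/2) = -1 + 11/6 = ⅚ ≈ 0.83333)
o(g) = -88*√g
o(25)*h = -88*√25*(⅚) = -88*5*(⅚) = -440*⅚ = -1100/3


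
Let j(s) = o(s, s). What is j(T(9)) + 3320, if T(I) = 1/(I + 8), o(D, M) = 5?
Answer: 3325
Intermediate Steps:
T(I) = 1/(8 + I)
j(s) = 5
j(T(9)) + 3320 = 5 + 3320 = 3325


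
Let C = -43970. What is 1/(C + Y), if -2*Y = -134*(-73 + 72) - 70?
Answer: -1/44002 ≈ -2.2726e-5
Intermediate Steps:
Y = -32 (Y = -(-134*(-73 + 72) - 70)/2 = -(-134*(-1) - 70)/2 = -(134 - 70)/2 = -1/2*64 = -32)
1/(C + Y) = 1/(-43970 - 32) = 1/(-44002) = -1/44002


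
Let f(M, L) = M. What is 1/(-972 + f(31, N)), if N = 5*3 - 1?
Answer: -1/941 ≈ -0.0010627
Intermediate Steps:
N = 14 (N = 15 - 1 = 14)
1/(-972 + f(31, N)) = 1/(-972 + 31) = 1/(-941) = -1/941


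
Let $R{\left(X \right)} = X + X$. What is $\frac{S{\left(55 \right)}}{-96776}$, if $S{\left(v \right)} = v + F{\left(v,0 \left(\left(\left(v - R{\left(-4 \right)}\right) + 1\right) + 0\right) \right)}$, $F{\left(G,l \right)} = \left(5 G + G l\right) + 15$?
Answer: $- \frac{345}{96776} \approx -0.0035649$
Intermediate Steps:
$R{\left(X \right)} = 2 X$
$F{\left(G,l \right)} = 15 + 5 G + G l$
$S{\left(v \right)} = 15 + 6 v$ ($S{\left(v \right)} = v + \left(15 + 5 v + v 0 \left(\left(\left(v - 2 \left(-4\right)\right) + 1\right) + 0\right)\right) = v + \left(15 + 5 v + v 0 \left(\left(\left(v - -8\right) + 1\right) + 0\right)\right) = v + \left(15 + 5 v + v 0 \left(\left(\left(v + 8\right) + 1\right) + 0\right)\right) = v + \left(15 + 5 v + v 0 \left(\left(\left(8 + v\right) + 1\right) + 0\right)\right) = v + \left(15 + 5 v + v 0 \left(\left(9 + v\right) + 0\right)\right) = v + \left(15 + 5 v + v 0 \left(9 + v\right)\right) = v + \left(15 + 5 v + v 0\right) = v + \left(15 + 5 v + 0\right) = v + \left(15 + 5 v\right) = 15 + 6 v$)
$\frac{S{\left(55 \right)}}{-96776} = \frac{15 + 6 \cdot 55}{-96776} = \left(15 + 330\right) \left(- \frac{1}{96776}\right) = 345 \left(- \frac{1}{96776}\right) = - \frac{345}{96776}$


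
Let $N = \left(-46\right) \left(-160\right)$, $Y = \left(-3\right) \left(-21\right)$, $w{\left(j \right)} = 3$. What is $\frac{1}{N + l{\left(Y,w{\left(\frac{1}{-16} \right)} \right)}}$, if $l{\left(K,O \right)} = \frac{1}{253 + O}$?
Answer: $\frac{256}{1884161} \approx 0.00013587$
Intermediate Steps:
$Y = 63$
$N = 7360$
$\frac{1}{N + l{\left(Y,w{\left(\frac{1}{-16} \right)} \right)}} = \frac{1}{7360 + \frac{1}{253 + 3}} = \frac{1}{7360 + \frac{1}{256}} = \frac{1}{\frac{1884161}{256}} = \frac{256}{1884161}$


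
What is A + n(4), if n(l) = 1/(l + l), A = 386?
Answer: 3089/8 ≈ 386.13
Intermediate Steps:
n(l) = 1/(2*l)
A + n(4) = 386 + (1/2)/4 = 386 + (1/2)*(1/4) = 386 + 1/8 = 3089/8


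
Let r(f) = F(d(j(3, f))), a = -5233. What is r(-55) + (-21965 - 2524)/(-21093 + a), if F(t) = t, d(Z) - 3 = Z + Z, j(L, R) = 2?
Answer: 208771/26326 ≈ 7.9302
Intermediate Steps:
d(Z) = 3 + 2*Z (d(Z) = 3 + (Z + Z) = 3 + 2*Z)
r(f) = 7 (r(f) = 3 + 2*2 = 3 + 4 = 7)
r(-55) + (-21965 - 2524)/(-21093 + a) = 7 + (-21965 - 2524)/(-21093 - 5233) = 7 - 24489/(-26326) = 7 - 24489*(-1/26326) = 7 + 24489/26326 = 208771/26326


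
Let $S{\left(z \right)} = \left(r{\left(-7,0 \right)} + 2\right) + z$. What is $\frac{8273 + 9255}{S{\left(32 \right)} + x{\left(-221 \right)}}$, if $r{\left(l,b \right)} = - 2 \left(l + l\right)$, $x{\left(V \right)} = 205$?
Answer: $\frac{17528}{267} \approx 65.648$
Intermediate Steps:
$r{\left(l,b \right)} = - 4 l$ ($r{\left(l,b \right)} = - 2 \cdot 2 l = - 4 l$)
$S{\left(z \right)} = 30 + z$ ($S{\left(z \right)} = \left(\left(-4\right) \left(-7\right) + 2\right) + z = \left(28 + 2\right) + z = 30 + z$)
$\frac{8273 + 9255}{S{\left(32 \right)} + x{\left(-221 \right)}} = \frac{8273 + 9255}{\left(30 + 32\right) + 205} = \frac{17528}{62 + 205} = \frac{17528}{267}$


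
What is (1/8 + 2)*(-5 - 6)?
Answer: -187/8 ≈ -23.375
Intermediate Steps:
(1/8 + 2)*(-5 - 6) = (⅛ + 2)*(-11) = (17/8)*(-11) = -187/8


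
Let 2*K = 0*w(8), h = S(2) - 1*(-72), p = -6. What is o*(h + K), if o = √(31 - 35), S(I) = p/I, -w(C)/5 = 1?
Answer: 138*I ≈ 138.0*I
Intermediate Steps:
w(C) = -5 (w(C) = -5*1 = -5)
S(I) = -6/I
h = 69 (h = -6/2 - 1*(-72) = -6*½ + 72 = -3 + 72 = 69)
K = 0 (K = (0*(-5))/2 = (½)*0 = 0)
o = 2*I (o = √(-4) = 2*I ≈ 2.0*I)
o*(h + K) = (2*I)*(69 + 0) = (2*I)*69 = 138*I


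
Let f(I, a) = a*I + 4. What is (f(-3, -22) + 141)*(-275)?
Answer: -58025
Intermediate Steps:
f(I, a) = 4 + I*a (f(I, a) = I*a + 4 = 4 + I*a)
(f(-3, -22) + 141)*(-275) = ((4 - 3*(-22)) + 141)*(-275) = ((4 + 66) + 141)*(-275) = (70 + 141)*(-275) = 211*(-275) = -58025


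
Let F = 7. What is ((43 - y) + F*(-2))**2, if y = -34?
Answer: 3969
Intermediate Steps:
((43 - y) + F*(-2))**2 = ((43 - 1*(-34)) + 7*(-2))**2 = ((43 + 34) - 14)**2 = (77 - 14)**2 = 63**2 = 3969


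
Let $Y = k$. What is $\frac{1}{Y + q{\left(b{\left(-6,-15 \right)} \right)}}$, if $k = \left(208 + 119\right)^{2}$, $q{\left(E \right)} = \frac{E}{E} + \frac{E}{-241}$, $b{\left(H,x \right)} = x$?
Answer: $\frac{241}{25770145} \approx 9.3519 \cdot 10^{-6}$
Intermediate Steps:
$q{\left(E \right)} = 1 - \frac{E}{241}$ ($q{\left(E \right)} = 1 + E \left(- \frac{1}{241}\right) = 1 - \frac{E}{241}$)
$k = 106929$ ($k = 327^{2} = 106929$)
$Y = 106929$
$\frac{1}{Y + q{\left(b{\left(-6,-15 \right)} \right)}} = \frac{1}{106929 + \left(1 - - \frac{15}{241}\right)} = \frac{1}{106929 + \left(1 + \frac{15}{241}\right)} = \frac{1}{106929 + \frac{256}{241}} = \frac{1}{\frac{25770145}{241}} = \frac{241}{25770145}$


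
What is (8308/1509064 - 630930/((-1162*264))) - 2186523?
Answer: -21087743807521009/9644428024 ≈ -2.1865e+6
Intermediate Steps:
(8308/1509064 - 630930/((-1162*264))) - 2186523 = (8308*(1/1509064) - 630930/(-306768)) - 2186523 = (2077/377266 - 630930*(-1/306768)) - 2186523 = (2077/377266 + 105155/51128) - 2186523 = 19888799543/9644428024 - 2186523 = -21087743807521009/9644428024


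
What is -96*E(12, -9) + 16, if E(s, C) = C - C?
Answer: 16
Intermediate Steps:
E(s, C) = 0
-96*E(12, -9) + 16 = -96*0 + 16 = 0 + 16 = 16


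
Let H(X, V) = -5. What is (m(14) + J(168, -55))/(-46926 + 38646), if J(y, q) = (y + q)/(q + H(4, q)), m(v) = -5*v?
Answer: 4313/496800 ≈ 0.0086816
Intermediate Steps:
J(y, q) = (q + y)/(-5 + q) (J(y, q) = (y + q)/(q - 5) = (q + y)/(-5 + q))
(m(14) + J(168, -55))/(-46926 + 38646) = (-5*14 + (-55 + 168)/(-5 - 55))/(-46926 + 38646) = (-70 + 113/(-60))/(-8280) = (-70 - 1/60*113)*(-1/8280) = (-70 - 113/60)*(-1/8280) = -4313/60*(-1/8280) = 4313/496800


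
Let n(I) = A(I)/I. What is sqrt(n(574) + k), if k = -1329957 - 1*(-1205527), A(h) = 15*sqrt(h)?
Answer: sqrt(-40996698680 + 8610*sqrt(574))/574 ≈ 352.75*I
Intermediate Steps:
n(I) = 15/sqrt(I) (n(I) = (15*sqrt(I))/I = 15/sqrt(I))
k = -124430 (k = -1329957 + 1205527 = -124430)
sqrt(n(574) + k) = sqrt(15/sqrt(574) - 124430) = sqrt(15*(sqrt(574)/574) - 124430) = sqrt(15*sqrt(574)/574 - 124430) = sqrt(-124430 + 15*sqrt(574)/574)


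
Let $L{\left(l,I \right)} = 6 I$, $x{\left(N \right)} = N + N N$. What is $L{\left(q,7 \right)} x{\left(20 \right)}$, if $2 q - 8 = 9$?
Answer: $17640$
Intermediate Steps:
$x{\left(N \right)} = N + N^{2}$
$q = \frac{17}{2}$ ($q = 4 + \frac{1}{2} \cdot 9 = 4 + \frac{9}{2} = \frac{17}{2} \approx 8.5$)
$L{\left(q,7 \right)} x{\left(20 \right)} = 6 \cdot 7 \cdot 20 \left(1 + 20\right) = 42 \cdot 20 \cdot 21 = 42 \cdot 420 = 17640$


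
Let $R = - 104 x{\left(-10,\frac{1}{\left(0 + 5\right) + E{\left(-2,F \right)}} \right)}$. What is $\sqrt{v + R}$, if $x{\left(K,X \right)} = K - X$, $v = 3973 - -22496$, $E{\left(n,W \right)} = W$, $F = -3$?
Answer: $\sqrt{27561} \approx 166.02$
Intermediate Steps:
$v = 26469$ ($v = 3973 + 22496 = 26469$)
$R = 1092$ ($R = - 104 \left(-10 - \frac{1}{\left(0 + 5\right) - 3}\right) = - 104 \left(-10 - \frac{1}{5 - 3}\right) = - 104 \left(-10 - \frac{1}{2}\right) = \left(-104\right) \left(- \frac{21}{2}\right) = 1092$)
$\sqrt{v + R} = \sqrt{26469 + 1092} = \sqrt{27561}$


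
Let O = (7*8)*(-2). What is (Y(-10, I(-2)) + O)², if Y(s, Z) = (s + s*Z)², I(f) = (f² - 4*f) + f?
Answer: 143712144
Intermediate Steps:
O = -112 (O = 56*(-2) = -112)
I(f) = f² - 3*f
Y(s, Z) = (s + Z*s)²
(Y(-10, I(-2)) + O)² = ((-10)²*(1 - 2*(-3 - 2))² - 112)² = (100*(1 - 2*(-5))² - 112)² = (100*(1 + 10)² - 112)² = (100*11² - 112)² = (100*121 - 112)² = (12100 - 112)² = 11988² = 143712144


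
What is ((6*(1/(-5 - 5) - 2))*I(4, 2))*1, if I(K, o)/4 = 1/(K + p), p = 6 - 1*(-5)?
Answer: -84/25 ≈ -3.3600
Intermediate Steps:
p = 11 (p = 6 + 5 = 11)
I(K, o) = 4/(11 + K) (I(K, o) = 4/(K + 11) = 4/(11 + K))
((6*(1/(-5 - 5) - 2))*I(4, 2))*1 = ((6*(1/(-5 - 5) - 2))*(4/(11 + 4)))*1 = ((6*(1/(-10) - 2))*(4/15))*1 = ((6*(-⅒ - 2))*(4*(1/15)))*1 = ((6*(-21/10))*(4/15))*1 = -63/5*4/15*1 = -84/25*1 = -84/25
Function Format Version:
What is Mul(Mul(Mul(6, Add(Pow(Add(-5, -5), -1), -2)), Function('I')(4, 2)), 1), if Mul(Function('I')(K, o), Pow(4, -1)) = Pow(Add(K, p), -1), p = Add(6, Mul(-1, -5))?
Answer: Rational(-84, 25) ≈ -3.3600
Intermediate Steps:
p = 11 (p = Add(6, 5) = 11)
Function('I')(K, o) = Mul(4, Pow(Add(11, K), -1)) (Function('I')(K, o) = Mul(4, Pow(Add(K, 11), -1)) = Mul(4, Pow(Add(11, K), -1)))
Mul(Mul(Mul(6, Add(Pow(Add(-5, -5), -1), -2)), Function('I')(4, 2)), 1) = Mul(Mul(Mul(6, Add(Pow(Add(-5, -5), -1), -2)), Mul(4, Pow(Add(11, 4), -1))), 1) = Mul(Mul(Mul(6, Add(Pow(-10, -1), -2)), Mul(4, Pow(15, -1))), 1) = Mul(Mul(Mul(6, Add(Rational(-1, 10), -2)), Mul(4, Rational(1, 15))), 1) = Mul(Mul(Mul(6, Rational(-21, 10)), Rational(4, 15)), 1) = Mul(Mul(Rational(-63, 5), Rational(4, 15)), 1) = Mul(Rational(-84, 25), 1) = Rational(-84, 25)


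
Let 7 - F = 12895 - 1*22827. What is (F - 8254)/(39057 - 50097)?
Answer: -337/2208 ≈ -0.15263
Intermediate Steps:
F = 9939 (F = 7 - (12895 - 1*22827) = 7 - (12895 - 22827) = 7 - 1*(-9932) = 7 + 9932 = 9939)
(F - 8254)/(39057 - 50097) = (9939 - 8254)/(39057 - 50097) = 1685/(-11040) = 1685*(-1/11040) = -337/2208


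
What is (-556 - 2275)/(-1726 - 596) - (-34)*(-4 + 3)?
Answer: -76117/2322 ≈ -32.781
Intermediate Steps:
(-556 - 2275)/(-1726 - 596) - (-34)*(-4 + 3) = -2831/(-2322) - (-34)*(-1) = -2831*(-1/2322) - 1*34 = 2831/2322 - 34 = -76117/2322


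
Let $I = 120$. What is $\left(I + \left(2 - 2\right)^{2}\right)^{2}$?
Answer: $14400$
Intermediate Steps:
$\left(I + \left(2 - 2\right)^{2}\right)^{2} = \left(120 + \left(2 - 2\right)^{2}\right)^{2} = \left(120 + 0^{2}\right)^{2} = \left(120 + 0\right)^{2} = 120^{2} = 14400$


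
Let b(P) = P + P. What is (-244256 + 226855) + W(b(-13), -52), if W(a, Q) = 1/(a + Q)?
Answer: -1357279/78 ≈ -17401.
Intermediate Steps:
b(P) = 2*P
W(a, Q) = 1/(Q + a)
(-244256 + 226855) + W(b(-13), -52) = (-244256 + 226855) + 1/(-52 + 2*(-13)) = -17401 + 1/(-52 - 26) = -17401 + 1/(-78) = -17401 - 1/78 = -1357279/78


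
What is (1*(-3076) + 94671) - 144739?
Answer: -53144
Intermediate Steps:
(1*(-3076) + 94671) - 144739 = (-3076 + 94671) - 144739 = 91595 - 144739 = -53144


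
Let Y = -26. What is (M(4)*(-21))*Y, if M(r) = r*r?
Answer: 8736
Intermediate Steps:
M(r) = r**2
(M(4)*(-21))*Y = (4**2*(-21))*(-26) = (16*(-21))*(-26) = -336*(-26) = 8736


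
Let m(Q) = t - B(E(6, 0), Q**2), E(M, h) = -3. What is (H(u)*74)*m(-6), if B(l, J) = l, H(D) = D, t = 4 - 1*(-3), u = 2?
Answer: 1480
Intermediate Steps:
t = 7 (t = 4 + 3 = 7)
m(Q) = 10 (m(Q) = 7 - 1*(-3) = 7 + 3 = 10)
(H(u)*74)*m(-6) = (2*74)*10 = 148*10 = 1480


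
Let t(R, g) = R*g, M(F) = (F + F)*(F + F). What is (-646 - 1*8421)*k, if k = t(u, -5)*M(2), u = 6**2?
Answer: 26112960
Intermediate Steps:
M(F) = 4*F**2 (M(F) = (2*F)*(2*F) = 4*F**2)
u = 36
k = -2880 (k = (36*(-5))*(4*2**2) = -720*4 = -180*16 = -2880)
(-646 - 1*8421)*k = (-646 - 1*8421)*(-2880) = (-646 - 8421)*(-2880) = -9067*(-2880) = 26112960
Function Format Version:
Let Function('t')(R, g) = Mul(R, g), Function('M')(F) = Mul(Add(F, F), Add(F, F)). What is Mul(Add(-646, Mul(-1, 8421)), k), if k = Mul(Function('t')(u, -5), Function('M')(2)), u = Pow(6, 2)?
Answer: 26112960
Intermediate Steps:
Function('M')(F) = Mul(4, Pow(F, 2)) (Function('M')(F) = Mul(Mul(2, F), Mul(2, F)) = Mul(4, Pow(F, 2)))
u = 36
k = -2880 (k = Mul(Mul(36, -5), Mul(4, Pow(2, 2))) = Mul(-180, Mul(4, 4)) = Mul(-180, 16) = -2880)
Mul(Add(-646, Mul(-1, 8421)), k) = Mul(Add(-646, Mul(-1, 8421)), -2880) = Mul(Add(-646, -8421), -2880) = Mul(-9067, -2880) = 26112960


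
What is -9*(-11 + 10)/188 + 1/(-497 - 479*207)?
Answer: 454525/9495504 ≈ 0.047867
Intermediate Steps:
-9*(-11 + 10)/188 + 1/(-497 - 479*207) = -9*(-1)*(1/188) + (1/207)/(-976) = 9*(1/188) - 1/976*1/207 = 9/188 - 1/202032 = 454525/9495504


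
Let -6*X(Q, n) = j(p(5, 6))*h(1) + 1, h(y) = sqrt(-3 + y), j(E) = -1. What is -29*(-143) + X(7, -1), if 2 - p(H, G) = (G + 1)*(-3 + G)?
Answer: 24881/6 + I*sqrt(2)/6 ≈ 4146.8 + 0.2357*I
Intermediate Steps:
p(H, G) = 2 - (1 + G)*(-3 + G) (p(H, G) = 2 - (G + 1)*(-3 + G) = 2 - (1 + G)*(-3 + G))
X(Q, n) = -1/6 + I*sqrt(2)/6 (X(Q, n) = -(-sqrt(-3 + 1) + 1)/6 = -(-sqrt(-2) + 1)/6 = -(-I*sqrt(2) + 1)/6 = -(1 - I*sqrt(2))/6 = -1/6 + I*sqrt(2)/6)
-29*(-143) + X(7, -1) = -29*(-143) + (-1/6 + I*sqrt(2)/6) = 4147 + (-1/6 + I*sqrt(2)/6) = 24881/6 + I*sqrt(2)/6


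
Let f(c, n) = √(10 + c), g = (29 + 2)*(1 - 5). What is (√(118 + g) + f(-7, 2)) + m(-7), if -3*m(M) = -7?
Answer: 7/3 + √3 + I*√6 ≈ 4.0654 + 2.4495*I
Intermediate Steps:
g = -124 (g = 31*(-4) = -124)
m(M) = 7/3 (m(M) = -⅓*(-7) = 7/3)
(√(118 + g) + f(-7, 2)) + m(-7) = (√(118 - 124) + √(10 - 7)) + 7/3 = (√(-6) + √3) + 7/3 = (I*√6 + √3) + 7/3 = (√3 + I*√6) + 7/3 = 7/3 + √3 + I*√6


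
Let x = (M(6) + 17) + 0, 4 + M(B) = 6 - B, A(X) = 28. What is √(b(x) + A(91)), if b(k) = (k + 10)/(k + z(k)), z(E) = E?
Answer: √19526/26 ≈ 5.3744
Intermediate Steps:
M(B) = 2 - B (M(B) = -4 + (6 - B) = 2 - B)
x = 13 (x = ((2 - 1*6) + 17) + 0 = ((2 - 6) + 17) + 0 = (-4 + 17) + 0 = 13 + 0 = 13)
b(k) = (10 + k)/(2*k) (b(k) = (k + 10)/(k + k) = (10 + k)/((2*k)) = (10 + k)*(1/(2*k)) = (10 + k)/(2*k))
√(b(x) + A(91)) = √((½)*(10 + 13)/13 + 28) = √((½)*(1/13)*23 + 28) = √(23/26 + 28) = √(751/26) = √19526/26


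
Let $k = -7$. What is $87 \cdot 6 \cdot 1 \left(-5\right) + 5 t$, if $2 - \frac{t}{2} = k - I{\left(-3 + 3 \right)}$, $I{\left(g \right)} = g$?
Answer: $-2520$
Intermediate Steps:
$t = 18$ ($t = 4 - 2 \left(-7 - \left(-3 + 3\right)\right) = 4 - 2 \left(-7 - 0\right) = 4 - 2 \left(-7 + 0\right) = 4 - -14 = 4 + 14 = 18$)
$87 \cdot 6 \cdot 1 \left(-5\right) + 5 t = 87 \cdot 6 \cdot 1 \left(-5\right) + 5 \cdot 18 = 87 \cdot 6 \left(-5\right) + 90 = 87 \left(-30\right) + 90 = -2610 + 90 = -2520$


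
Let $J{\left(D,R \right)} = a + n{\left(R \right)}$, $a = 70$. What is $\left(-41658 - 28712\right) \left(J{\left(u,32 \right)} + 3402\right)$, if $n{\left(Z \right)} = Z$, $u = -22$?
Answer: $-246576480$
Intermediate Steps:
$J{\left(D,R \right)} = 70 + R$
$\left(-41658 - 28712\right) \left(J{\left(u,32 \right)} + 3402\right) = \left(-41658 - 28712\right) \left(\left(70 + 32\right) + 3402\right) = - 70370 \left(102 + 3402\right) = \left(-70370\right) 3504 = -246576480$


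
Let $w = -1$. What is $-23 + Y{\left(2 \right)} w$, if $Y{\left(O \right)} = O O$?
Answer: $-27$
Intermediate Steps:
$Y{\left(O \right)} = O^{2}$
$-23 + Y{\left(2 \right)} w = -23 + 2^{2} \left(-1\right) = -23 + 4 \left(-1\right) = -23 - 4 = -27$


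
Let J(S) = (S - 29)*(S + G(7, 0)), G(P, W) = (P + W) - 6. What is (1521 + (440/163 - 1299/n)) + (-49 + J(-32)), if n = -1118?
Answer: 613556599/182234 ≈ 3366.9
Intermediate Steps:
G(P, W) = -6 + P + W
J(S) = (1 + S)*(-29 + S) (J(S) = (S - 29)*(S + (-6 + 7 + 0)) = (-29 + S)*(S + 1) = (-29 + S)*(1 + S) = (1 + S)*(-29 + S))
(1521 + (440/163 - 1299/n)) + (-49 + J(-32)) = (1521 + (440/163 - 1299/(-1118))) + (-49 + (-29 + (-32)² - 28*(-32))) = (1521 + (440*(1/163) - 1299*(-1/1118))) + (-49 + (-29 + 1024 + 896)) = (1521 + (440/163 + 1299/1118)) + (-49 + 1891) = (1521 + 703657/182234) + 1842 = 277881571/182234 + 1842 = 613556599/182234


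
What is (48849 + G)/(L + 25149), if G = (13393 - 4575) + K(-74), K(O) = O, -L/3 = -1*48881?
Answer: 57593/171792 ≈ 0.33525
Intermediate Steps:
L = 146643 (L = -(-3)*48881 = -3*(-48881) = 146643)
G = 8744 (G = (13393 - 4575) - 74 = 8818 - 74 = 8744)
(48849 + G)/(L + 25149) = (48849 + 8744)/(146643 + 25149) = 57593/171792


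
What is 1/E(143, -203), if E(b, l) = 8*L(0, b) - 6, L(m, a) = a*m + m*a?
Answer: -⅙ ≈ -0.16667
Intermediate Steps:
L(m, a) = 2*a*m (L(m, a) = a*m + a*m = 2*a*m)
E(b, l) = -6 (E(b, l) = 8*(2*b*0) - 6 = 8*0 - 6 = 0 - 6 = -6)
1/E(143, -203) = 1/(-6) = -⅙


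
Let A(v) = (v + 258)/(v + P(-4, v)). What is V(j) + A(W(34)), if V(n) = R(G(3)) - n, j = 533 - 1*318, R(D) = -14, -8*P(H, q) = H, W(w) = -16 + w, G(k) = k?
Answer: -7921/37 ≈ -214.08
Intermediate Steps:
P(H, q) = -H/8
j = 215 (j = 533 - 318 = 215)
A(v) = (258 + v)/(1/2 + v) (A(v) = (v + 258)/(v - 1/8*(-4)) = (258 + v)/(v + 1/2) = (258 + v)/(1/2 + v))
V(n) = -14 - n
V(j) + A(W(34)) = (-14 - 1*215) + 2*(258 + (-16 + 34))/(1 + 2*(-16 + 34)) = (-14 - 215) + 2*(258 + 18)/(1 + 2*18) = -229 + 2*276/(1 + 36) = -229 + 2*276/37 = -229 + 2*(1/37)*276 = -229 + 552/37 = -7921/37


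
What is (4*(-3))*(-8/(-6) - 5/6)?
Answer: -6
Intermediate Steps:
(4*(-3))*(-8/(-6) - 5/6) = -12*(-8*(-⅙) - 5*⅙) = -12*(4/3 - ⅚) = -12*½ = -6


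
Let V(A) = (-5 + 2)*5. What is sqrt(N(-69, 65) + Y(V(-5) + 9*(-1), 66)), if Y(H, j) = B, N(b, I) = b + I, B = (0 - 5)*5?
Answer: I*sqrt(29) ≈ 5.3852*I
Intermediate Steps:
B = -25 (B = -5*5 = -25)
V(A) = -15 (V(A) = -3*5 = -15)
N(b, I) = I + b
Y(H, j) = -25
sqrt(N(-69, 65) + Y(V(-5) + 9*(-1), 66)) = sqrt((65 - 69) - 25) = sqrt(-4 - 25) = sqrt(-29) = I*sqrt(29)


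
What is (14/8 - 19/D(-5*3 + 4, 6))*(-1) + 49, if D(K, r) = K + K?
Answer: 2041/44 ≈ 46.386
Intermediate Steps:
D(K, r) = 2*K
(14/8 - 19/D(-5*3 + 4, 6))*(-1) + 49 = (14/8 - 19*1/(2*(-5*3 + 4)))*(-1) + 49 = (14*(⅛) - 19*1/(2*(-15 + 4)))*(-1) + 49 = (7/4 - 19/(2*(-11)))*(-1) + 49 = (7/4 - 19/(-22))*(-1) + 49 = (7/4 - 19*(-1/22))*(-1) + 49 = (7/4 + 19/22)*(-1) + 49 = (115/44)*(-1) + 49 = -115/44 + 49 = 2041/44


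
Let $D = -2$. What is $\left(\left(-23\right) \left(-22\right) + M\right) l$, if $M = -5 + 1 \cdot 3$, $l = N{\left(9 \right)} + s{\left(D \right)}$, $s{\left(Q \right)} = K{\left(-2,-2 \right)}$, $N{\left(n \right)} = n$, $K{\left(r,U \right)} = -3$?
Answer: $3024$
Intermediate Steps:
$s{\left(Q \right)} = -3$
$l = 6$ ($l = 9 - 3 = 6$)
$M = -2$ ($M = -5 + 3 = -2$)
$\left(\left(-23\right) \left(-22\right) + M\right) l = \left(\left(-23\right) \left(-22\right) - 2\right) 6 = \left(506 - 2\right) 6 = 504 \cdot 6 = 3024$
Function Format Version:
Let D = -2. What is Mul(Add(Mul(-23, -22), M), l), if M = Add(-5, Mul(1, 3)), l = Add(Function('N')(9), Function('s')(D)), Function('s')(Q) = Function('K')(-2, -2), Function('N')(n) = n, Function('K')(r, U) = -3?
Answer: 3024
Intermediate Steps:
Function('s')(Q) = -3
l = 6 (l = Add(9, -3) = 6)
M = -2 (M = Add(-5, 3) = -2)
Mul(Add(Mul(-23, -22), M), l) = Mul(Add(Mul(-23, -22), -2), 6) = Mul(Add(506, -2), 6) = Mul(504, 6) = 3024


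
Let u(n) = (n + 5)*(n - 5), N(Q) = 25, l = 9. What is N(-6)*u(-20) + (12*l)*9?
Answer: 10347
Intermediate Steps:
u(n) = (-5 + n)*(5 + n) (u(n) = (5 + n)*(-5 + n) = (-5 + n)*(5 + n))
N(-6)*u(-20) + (12*l)*9 = 25*(-25 + (-20)²) + (12*9)*9 = 25*(-25 + 400) + 108*9 = 25*375 + 972 = 9375 + 972 = 10347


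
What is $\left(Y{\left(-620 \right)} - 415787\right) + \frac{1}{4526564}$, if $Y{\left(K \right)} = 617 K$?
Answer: $- \frac{3613678258427}{4526564} \approx -7.9833 \cdot 10^{5}$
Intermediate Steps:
$\left(Y{\left(-620 \right)} - 415787\right) + \frac{1}{4526564} = \left(617 \left(-620\right) - 415787\right) + \frac{1}{4526564} = \left(-382540 - 415787\right) + \frac{1}{4526564} = -798327 + \frac{1}{4526564} = - \frac{3613678258427}{4526564}$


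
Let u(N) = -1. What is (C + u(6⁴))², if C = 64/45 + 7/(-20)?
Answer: 169/32400 ≈ 0.0052160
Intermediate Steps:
C = 193/180 (C = 64*(1/45) + 7*(-1/20) = 64/45 - 7/20 = 193/180 ≈ 1.0722)
(C + u(6⁴))² = (193/180 - 1)² = (13/180)² = 169/32400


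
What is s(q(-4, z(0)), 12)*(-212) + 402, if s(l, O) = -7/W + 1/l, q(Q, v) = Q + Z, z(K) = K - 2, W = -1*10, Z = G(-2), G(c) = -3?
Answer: 9936/35 ≈ 283.89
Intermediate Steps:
Z = -3
W = -10
z(K) = -2 + K
q(Q, v) = -3 + Q (q(Q, v) = Q - 3 = -3 + Q)
s(l, O) = 7/10 + 1/l (s(l, O) = -7/(-10) + 1/l = -7*(-⅒) + 1/l = 7/10 + 1/l)
s(q(-4, z(0)), 12)*(-212) + 402 = (7/10 + 1/(-3 - 4))*(-212) + 402 = (7/10 + 1/(-7))*(-212) + 402 = (7/10 - ⅐)*(-212) + 402 = (39/70)*(-212) + 402 = -4134/35 + 402 = 9936/35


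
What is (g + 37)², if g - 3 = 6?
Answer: 2116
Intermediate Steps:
g = 9 (g = 3 + 6 = 9)
(g + 37)² = (9 + 37)² = 46² = 2116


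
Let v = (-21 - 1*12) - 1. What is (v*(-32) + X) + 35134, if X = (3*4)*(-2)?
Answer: 36198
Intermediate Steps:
X = -24 (X = 12*(-2) = -24)
v = -34 (v = (-21 - 12) - 1 = -33 - 1 = -34)
(v*(-32) + X) + 35134 = (-34*(-32) - 24) + 35134 = (1088 - 24) + 35134 = 1064 + 35134 = 36198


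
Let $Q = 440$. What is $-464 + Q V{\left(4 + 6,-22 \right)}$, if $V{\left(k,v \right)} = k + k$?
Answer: $8336$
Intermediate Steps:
$V{\left(k,v \right)} = 2 k$
$-464 + Q V{\left(4 + 6,-22 \right)} = -464 + 440 \cdot 2 \left(4 + 6\right) = -464 + 440 \cdot 2 \cdot 10 = -464 + 440 \cdot 20 = -464 + 8800 = 8336$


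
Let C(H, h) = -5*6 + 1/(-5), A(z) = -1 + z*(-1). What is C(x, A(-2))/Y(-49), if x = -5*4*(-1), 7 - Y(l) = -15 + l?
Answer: -151/355 ≈ -0.42535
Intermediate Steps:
A(z) = -1 - z
Y(l) = 22 - l (Y(l) = 7 - (-15 + l) = 7 + (15 - l) = 22 - l)
x = 20 (x = -20*(-1) = 20)
C(H, h) = -151/5 (C(H, h) = -30 - 1/5 = -151/5)
C(x, A(-2))/Y(-49) = -151/(5*(22 - 1*(-49))) = -151/(5*(22 + 49)) = -151/5/71 = -151/5*1/71 = -151/355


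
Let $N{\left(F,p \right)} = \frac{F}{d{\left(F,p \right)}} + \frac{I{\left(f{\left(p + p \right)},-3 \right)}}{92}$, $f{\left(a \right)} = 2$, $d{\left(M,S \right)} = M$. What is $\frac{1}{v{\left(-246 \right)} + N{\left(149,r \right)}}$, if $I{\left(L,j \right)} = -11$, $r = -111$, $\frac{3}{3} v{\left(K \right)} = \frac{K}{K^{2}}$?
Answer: $\frac{11316}{9917} \approx 1.1411$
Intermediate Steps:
$v{\left(K \right)} = \frac{1}{K}$ ($v{\left(K \right)} = \frac{K}{K^{2}} = \frac{1}{K}$)
$N{\left(F,p \right)} = \frac{81}{92}$ ($N{\left(F,p \right)} = \frac{F}{F} - \frac{11}{92} = 1 - \frac{11}{92} = \frac{81}{92}$)
$\frac{1}{v{\left(-246 \right)} + N{\left(149,r \right)}} = \frac{1}{\frac{1}{-246} + \frac{81}{92}} = \frac{1}{- \frac{1}{246} + \frac{81}{92}} = \frac{1}{\frac{9917}{11316}} = \frac{11316}{9917}$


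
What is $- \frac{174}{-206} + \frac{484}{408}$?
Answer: $\frac{21337}{10506} \approx 2.0309$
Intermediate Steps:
$- \frac{174}{-206} + \frac{484}{408} = \left(-174\right) \left(- \frac{1}{206}\right) + 484 \cdot \frac{1}{408} = \frac{87}{103} + \frac{121}{102} = \frac{21337}{10506}$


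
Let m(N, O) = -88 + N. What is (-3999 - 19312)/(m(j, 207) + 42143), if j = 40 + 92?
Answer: -23311/42187 ≈ -0.55256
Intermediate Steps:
j = 132
(-3999 - 19312)/(m(j, 207) + 42143) = (-3999 - 19312)/((-88 + 132) + 42143) = -23311/(44 + 42143) = -23311/42187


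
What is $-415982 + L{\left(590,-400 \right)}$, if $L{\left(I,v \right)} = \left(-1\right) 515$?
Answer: $-416497$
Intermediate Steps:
$L{\left(I,v \right)} = -515$
$-415982 + L{\left(590,-400 \right)} = -415982 - 515 = -416497$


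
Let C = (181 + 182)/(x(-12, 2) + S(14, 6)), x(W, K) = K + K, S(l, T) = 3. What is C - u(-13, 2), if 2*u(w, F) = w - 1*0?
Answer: 817/14 ≈ 58.357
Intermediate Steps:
u(w, F) = w/2 (u(w, F) = (w - 1*0)/2 = (w + 0)/2 = w/2)
x(W, K) = 2*K
C = 363/7 (C = (181 + 182)/(2*2 + 3) = 363/(4 + 3) = 363/7 ≈ 51.857)
C - u(-13, 2) = 363/7 - (-13)/2 = 363/7 - 1*(-13/2) = 363/7 + 13/2 = 817/14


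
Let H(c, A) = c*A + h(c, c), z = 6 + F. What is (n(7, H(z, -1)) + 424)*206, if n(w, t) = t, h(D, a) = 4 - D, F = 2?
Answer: 84872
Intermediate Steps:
z = 8 (z = 6 + 2 = 8)
H(c, A) = 4 - c + A*c (H(c, A) = c*A + (4 - c) = A*c + (4 - c) = 4 - c + A*c)
(n(7, H(z, -1)) + 424)*206 = ((4 - 1*8 - 1*8) + 424)*206 = ((4 - 8 - 8) + 424)*206 = (-12 + 424)*206 = 412*206 = 84872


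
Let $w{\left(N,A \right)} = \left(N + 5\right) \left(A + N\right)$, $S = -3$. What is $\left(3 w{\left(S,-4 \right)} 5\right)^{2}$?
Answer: $44100$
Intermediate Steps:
$w{\left(N,A \right)} = \left(5 + N\right) \left(A + N\right)$
$\left(3 w{\left(S,-4 \right)} 5\right)^{2} = \left(3 \left(\left(-3\right)^{2} + 5 \left(-4\right) + 5 \left(-3\right) - -12\right) 5\right)^{2} = \left(3 \left(9 - 20 - 15 + 12\right) 5\right)^{2} = \left(3 \left(-14\right) 5\right)^{2} = \left(\left(-42\right) 5\right)^{2} = \left(-210\right)^{2} = 44100$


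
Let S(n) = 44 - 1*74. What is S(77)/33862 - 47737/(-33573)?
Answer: 807731552/568424463 ≈ 1.4210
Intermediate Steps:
S(n) = -30 (S(n) = 44 - 74 = -30)
S(77)/33862 - 47737/(-33573) = -30/33862 - 47737/(-33573) = -30*1/33862 - 47737*(-1/33573) = -15/16931 + 47737/33573 = 807731552/568424463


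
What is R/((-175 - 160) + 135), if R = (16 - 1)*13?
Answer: -39/40 ≈ -0.97500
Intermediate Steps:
R = 195 (R = 15*13 = 195)
R/((-175 - 160) + 135) = 195/((-175 - 160) + 135) = 195/(-335 + 135) = 195/(-200) = 195*(-1/200) = -39/40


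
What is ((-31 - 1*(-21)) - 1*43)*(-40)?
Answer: 2120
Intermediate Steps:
((-31 - 1*(-21)) - 1*43)*(-40) = ((-31 + 21) - 43)*(-40) = (-10 - 43)*(-40) = -53*(-40) = 2120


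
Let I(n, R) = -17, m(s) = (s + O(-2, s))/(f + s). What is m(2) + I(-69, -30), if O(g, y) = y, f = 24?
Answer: -219/13 ≈ -16.846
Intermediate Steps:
m(s) = 2*s/(24 + s) (m(s) = (s + s)/(24 + s) = (2*s)/(24 + s) = 2*s/(24 + s))
m(2) + I(-69, -30) = 2*2/(24 + 2) - 17 = 2*2/26 - 17 = 2*2*(1/26) - 17 = 2/13 - 17 = -219/13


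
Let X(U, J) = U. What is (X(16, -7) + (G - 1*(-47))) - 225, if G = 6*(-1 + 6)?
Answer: -132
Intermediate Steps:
G = 30 (G = 6*5 = 30)
(X(16, -7) + (G - 1*(-47))) - 225 = (16 + (30 - 1*(-47))) - 225 = (16 + (30 + 47)) - 225 = (16 + 77) - 225 = 93 - 225 = -132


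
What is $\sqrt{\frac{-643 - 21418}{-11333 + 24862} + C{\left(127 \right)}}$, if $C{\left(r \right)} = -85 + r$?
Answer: $\frac{\sqrt{7388958053}}{13529} \approx 6.3537$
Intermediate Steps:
$\sqrt{\frac{-643 - 21418}{-11333 + 24862} + C{\left(127 \right)}} = \sqrt{\frac{-643 - 21418}{-11333 + 24862} + \left(-85 + 127\right)} = \sqrt{- \frac{22061}{13529} + 42} = \sqrt{\frac{546157}{13529}} = \frac{\sqrt{7388958053}}{13529}$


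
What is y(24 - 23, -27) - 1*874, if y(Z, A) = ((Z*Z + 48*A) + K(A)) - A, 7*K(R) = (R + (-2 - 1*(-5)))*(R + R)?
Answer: -13698/7 ≈ -1956.9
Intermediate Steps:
K(R) = 2*R*(3 + R)/7 (K(R) = ((R + (-2 - 1*(-5)))*(R + R))/7 = ((R + (-2 + 5))*(2*R))/7 = ((R + 3)*(2*R))/7 = ((3 + R)*(2*R))/7 = (2*R*(3 + R))/7 = 2*R*(3 + R)/7)
y(Z, A) = Z² + 47*A + 2*A*(3 + A)/7 (y(Z, A) = ((Z*Z + 48*A) + 2*A*(3 + A)/7) - A = ((Z² + 48*A) + 2*A*(3 + A)/7) - A = (Z² + 48*A + 2*A*(3 + A)/7) - A = Z² + 47*A + 2*A*(3 + A)/7)
y(24 - 23, -27) - 1*874 = ((24 - 23)² + (2/7)*(-27)² + (335/7)*(-27)) - 1*874 = (1² + (2/7)*729 - 9045/7) - 874 = (1 + 1458/7 - 9045/7) - 874 = -7580/7 - 874 = -13698/7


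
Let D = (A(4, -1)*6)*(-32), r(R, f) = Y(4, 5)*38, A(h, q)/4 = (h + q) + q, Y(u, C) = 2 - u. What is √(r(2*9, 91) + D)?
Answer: 2*I*√403 ≈ 40.15*I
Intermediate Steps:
A(h, q) = 4*h + 8*q (A(h, q) = 4*((h + q) + q) = 4*(h + 2*q) = 4*h + 8*q)
r(R, f) = -76 (r(R, f) = (2 - 1*4)*38 = (2 - 4)*38 = -2*38 = -76)
D = -1536 (D = ((4*4 + 8*(-1))*6)*(-32) = ((16 - 8)*6)*(-32) = (8*6)*(-32) = 48*(-32) = -1536)
√(r(2*9, 91) + D) = √(-76 - 1536) = √(-1612) = 2*I*√403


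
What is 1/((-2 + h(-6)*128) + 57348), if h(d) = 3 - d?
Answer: 1/58498 ≈ 1.7095e-5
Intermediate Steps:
1/((-2 + h(-6)*128) + 57348) = 1/((-2 + (3 - 1*(-6))*128) + 57348) = 1/((-2 + (3 + 6)*128) + 57348) = 1/((-2 + 9*128) + 57348) = 1/((-2 + 1152) + 57348) = 1/(1150 + 57348) = 1/58498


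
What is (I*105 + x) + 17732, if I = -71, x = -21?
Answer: 10256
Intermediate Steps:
(I*105 + x) + 17732 = (-71*105 - 21) + 17732 = (-7455 - 21) + 17732 = -7476 + 17732 = 10256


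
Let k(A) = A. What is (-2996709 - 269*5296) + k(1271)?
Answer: -4420062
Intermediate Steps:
(-2996709 - 269*5296) + k(1271) = (-2996709 - 269*5296) + 1271 = (-2996709 - 1424624) + 1271 = -4421333 + 1271 = -4420062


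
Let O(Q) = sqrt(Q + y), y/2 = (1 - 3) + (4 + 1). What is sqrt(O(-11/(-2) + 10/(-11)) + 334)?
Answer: sqrt(161656 + 22*sqrt(5126))/22 ≈ 18.365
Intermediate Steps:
y = 6 (y = 2*((1 - 3) + (4 + 1)) = 2*(-2 + 5) = 2*3 = 6)
O(Q) = sqrt(6 + Q) (O(Q) = sqrt(Q + 6) = sqrt(6 + Q))
sqrt(O(-11/(-2) + 10/(-11)) + 334) = sqrt(sqrt(6 + (-11/(-2) + 10/(-11))) + 334) = sqrt(sqrt(6 + (-11*(-1/2) + 10*(-1/11))) + 334) = sqrt(sqrt(6 + (11/2 - 10/11)) + 334) = sqrt(sqrt(6 + 101/22) + 334) = sqrt(sqrt(233/22) + 334) = sqrt(sqrt(5126)/22 + 334) = sqrt(334 + sqrt(5126)/22)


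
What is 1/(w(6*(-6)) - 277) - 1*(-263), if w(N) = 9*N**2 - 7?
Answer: 2992941/11380 ≈ 263.00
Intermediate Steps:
w(N) = -7 + 9*N**2
1/(w(6*(-6)) - 277) - 1*(-263) = 1/((-7 + 9*(6*(-6))**2) - 277) - 1*(-263) = 1/((-7 + 9*(-36)**2) - 277) + 263 = 1/((-7 + 9*1296) - 277) + 263 = 1/((-7 + 11664) - 277) + 263 = 1/(11657 - 277) + 263 = 1/11380 + 263 = 2992941/11380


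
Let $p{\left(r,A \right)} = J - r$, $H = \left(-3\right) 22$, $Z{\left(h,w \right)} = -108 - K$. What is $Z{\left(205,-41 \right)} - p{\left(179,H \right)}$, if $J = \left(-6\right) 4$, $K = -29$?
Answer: $124$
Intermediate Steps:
$Z{\left(h,w \right)} = -79$ ($Z{\left(h,w \right)} = -108 - -29 = -108 + 29 = -79$)
$H = -66$
$J = -24$
$p{\left(r,A \right)} = -24 - r$
$Z{\left(205,-41 \right)} - p{\left(179,H \right)} = -79 - \left(-24 - 179\right) = -79 - -203 = -79 + 203 = 124$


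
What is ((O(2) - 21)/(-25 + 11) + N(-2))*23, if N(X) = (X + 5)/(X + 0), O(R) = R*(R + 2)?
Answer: -92/7 ≈ -13.143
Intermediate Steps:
O(R) = R*(2 + R)
N(X) = (5 + X)/X
((O(2) - 21)/(-25 + 11) + N(-2))*23 = ((2*(2 + 2) - 21)/(-25 + 11) + (5 - 2)/(-2))*23 = ((2*4 - 21)/(-14) - 1/2*3)*23 = ((8 - 21)*(-1/14) - 3/2)*23 = (-13*(-1/14) - 3/2)*23 = (13/14 - 3/2)*23 = -4/7*23 = -92/7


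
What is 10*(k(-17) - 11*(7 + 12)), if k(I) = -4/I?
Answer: -35490/17 ≈ -2087.6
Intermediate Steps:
10*(k(-17) - 11*(7 + 12)) = 10*(-4/(-17) - 11*(7 + 12)) = 10*(-4*(-1/17) - 11*19) = 10*(4/17 - 209) = 10*(-3549/17) = -35490/17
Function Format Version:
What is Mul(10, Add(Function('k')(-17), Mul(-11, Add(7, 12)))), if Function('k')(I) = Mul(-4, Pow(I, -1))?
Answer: Rational(-35490, 17) ≈ -2087.6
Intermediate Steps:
Mul(10, Add(Function('k')(-17), Mul(-11, Add(7, 12)))) = Mul(10, Add(Mul(-4, Pow(-17, -1)), Mul(-11, Add(7, 12)))) = Mul(10, Add(Mul(-4, Rational(-1, 17)), Mul(-11, 19))) = Mul(10, Add(Rational(4, 17), -209)) = Mul(10, Rational(-3549, 17)) = Rational(-35490, 17)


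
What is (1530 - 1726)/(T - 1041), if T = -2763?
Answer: 49/951 ≈ 0.051525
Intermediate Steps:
(1530 - 1726)/(T - 1041) = (1530 - 1726)/(-2763 - 1041) = -196/(-3804) = -196*(-1/3804) = 49/951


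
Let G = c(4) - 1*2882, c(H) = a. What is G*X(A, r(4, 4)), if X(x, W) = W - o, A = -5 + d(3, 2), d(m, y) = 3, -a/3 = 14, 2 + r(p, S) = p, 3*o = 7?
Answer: 2924/3 ≈ 974.67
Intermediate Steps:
o = 7/3 (o = (⅓)*7 = 7/3 ≈ 2.3333)
r(p, S) = -2 + p
a = -42 (a = -3*14 = -42)
c(H) = -42
A = -2 (A = -5 + 3 = -2)
X(x, W) = -7/3 + W (X(x, W) = W - 1*7/3 = W - 7/3 = -7/3 + W)
G = -2924 (G = -42 - 1*2882 = -42 - 2882 = -2924)
G*X(A, r(4, 4)) = -2924*(-7/3 + (-2 + 4)) = -2924*(-7/3 + 2) = -2924*(-⅓) = 2924/3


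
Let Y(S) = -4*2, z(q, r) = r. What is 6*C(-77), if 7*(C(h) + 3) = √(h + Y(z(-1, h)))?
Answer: -18 + 6*I*√85/7 ≈ -18.0 + 7.9025*I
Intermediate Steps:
Y(S) = -8
C(h) = -3 + √(-8 + h)/7 (C(h) = -3 + √(h - 8)/7 = -3 + √(-8 + h)/7)
6*C(-77) = 6*(-3 + √(-8 - 77)/7) = 6*(-3 + √(-85)/7) = 6*(-3 + (I*√85)/7) = 6*(-3 + I*√85/7) = -18 + 6*I*√85/7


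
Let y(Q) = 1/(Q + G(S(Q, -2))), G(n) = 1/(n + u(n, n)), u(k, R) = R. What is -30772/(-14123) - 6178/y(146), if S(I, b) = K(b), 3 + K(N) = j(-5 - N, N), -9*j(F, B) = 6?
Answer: -139995325431/155353 ≈ -9.0114e+5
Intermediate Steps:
j(F, B) = -⅔ (j(F, B) = -⅑*6 = -⅔)
K(N) = -11/3 (K(N) = -3 - ⅔ = -11/3)
S(I, b) = -11/3
G(n) = 1/(2*n) (G(n) = 1/(n + n) = 1/(2*n))
y(Q) = 1/(-3/22 + Q) (y(Q) = 1/(Q + 1/(2*(-11/3))) = 1/(Q + (½)*(-3/11)) = 1/(Q - 3/22) = 1/(-3/22 + Q))
-30772/(-14123) - 6178/y(146) = -30772/(-14123) - 6178/(22/(-3 + 22*146)) = -30772*(-1/14123) - 6178/(22/(-3 + 3212)) = 30772/14123 - 6178/(22/3209) = 30772/14123 - 6178/(22*(1/3209)) = 30772/14123 - 6178/22/3209 = 30772/14123 - 6178*3209/22 = 30772/14123 - 9912601/11 = -139995325431/155353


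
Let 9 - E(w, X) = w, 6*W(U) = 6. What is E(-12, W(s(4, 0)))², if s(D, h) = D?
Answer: 441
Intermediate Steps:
W(U) = 1 (W(U) = (⅙)*6 = 1)
E(w, X) = 9 - w
E(-12, W(s(4, 0)))² = (9 - 1*(-12))² = (9 + 12)² = 21² = 441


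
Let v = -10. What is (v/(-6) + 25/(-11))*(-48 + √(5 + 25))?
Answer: 320/11 - 20*√30/33 ≈ 25.771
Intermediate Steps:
(v/(-6) + 25/(-11))*(-48 + √(5 + 25)) = (-10/(-6) + 25/(-11))*(-48 + √(5 + 25)) = (-10*(-⅙) + 25*(-1/11))*(-48 + √30) = (5/3 - 25/11)*(-48 + √30) = -20*(-48 + √30)/33 = 320/11 - 20*√30/33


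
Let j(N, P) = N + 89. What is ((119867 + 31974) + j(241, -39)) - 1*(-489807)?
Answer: 641978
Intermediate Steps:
j(N, P) = 89 + N
((119867 + 31974) + j(241, -39)) - 1*(-489807) = ((119867 + 31974) + (89 + 241)) - 1*(-489807) = (151841 + 330) + 489807 = 152171 + 489807 = 641978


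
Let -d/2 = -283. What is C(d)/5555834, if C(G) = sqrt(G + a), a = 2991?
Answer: sqrt(3557)/5555834 ≈ 1.0735e-5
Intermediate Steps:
d = 566 (d = -2*(-283) = 566)
C(G) = sqrt(2991 + G) (C(G) = sqrt(G + 2991) = sqrt(2991 + G))
C(d)/5555834 = sqrt(2991 + 566)/5555834 = sqrt(3557)*(1/5555834) = sqrt(3557)/5555834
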